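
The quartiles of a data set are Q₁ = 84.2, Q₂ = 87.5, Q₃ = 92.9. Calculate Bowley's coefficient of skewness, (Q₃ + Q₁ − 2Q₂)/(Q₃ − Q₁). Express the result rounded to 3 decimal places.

0.241

numerator: Q₃ + Q₁ − 2Q₂ = 92.9 + 84.2 − 2×87.5 = 2.1000
denominator: Q₃ − Q₁ = 92.9 − 84.2 = 8.7000
Bowley skewness = 2.1000 / 8.7000 ≈ 0.241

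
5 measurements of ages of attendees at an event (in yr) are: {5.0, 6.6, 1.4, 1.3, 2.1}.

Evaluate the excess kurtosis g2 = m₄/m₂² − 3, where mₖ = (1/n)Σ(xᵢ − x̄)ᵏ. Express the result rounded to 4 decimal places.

-1.4644

x̄ = 3.2800
Σ(xᵢ − x̄)² = 22.8280 ⇒ m₂ = 4.56560
Σ(xᵢ − x̄)⁴ = 160.0457 ⇒ m₄ = 32.00915
m₂² = 20.84470
g2 = m₄/m₂² − 3 = 1.53560 − 3 ≈ -1.4644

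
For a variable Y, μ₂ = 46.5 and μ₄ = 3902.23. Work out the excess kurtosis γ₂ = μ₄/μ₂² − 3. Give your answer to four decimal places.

μ₂² = 46.5² = 2162.25000
μ₄/μ₂² = 3902.23 / 2162.25000 = 1.80471
γ₂ = 1.80471 − 3 ≈ -1.1953

-1.1953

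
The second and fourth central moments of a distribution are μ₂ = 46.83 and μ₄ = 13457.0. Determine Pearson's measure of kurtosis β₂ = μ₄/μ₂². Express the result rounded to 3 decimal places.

μ₂² = 46.83² = 2193.04890
μ₄/μ₂² = 13457.0 / 2193.04890 = 6.13621
β₂ ≈ 6.136

6.136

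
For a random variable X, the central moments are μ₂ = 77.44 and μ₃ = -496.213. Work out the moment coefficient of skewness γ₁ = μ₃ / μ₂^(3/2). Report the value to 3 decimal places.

-0.728

σ = √μ₂ = √77.44 = 8.80000
σ³ = μ₂^(3/2) = 681.47200
γ₁ = μ₃/σ³ = -496.213 / 681.47200 ≈ -0.728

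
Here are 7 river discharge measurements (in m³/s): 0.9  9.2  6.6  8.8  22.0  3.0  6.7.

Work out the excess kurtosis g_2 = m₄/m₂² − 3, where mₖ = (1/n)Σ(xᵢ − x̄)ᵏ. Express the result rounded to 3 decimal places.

x̄ = 8.1714
Σ(xᵢ − x̄)² = 276.9343 ⇒ m₂ = 39.56204
Σ(xᵢ − x̄)⁴ = 40091.5891 ⇒ m₄ = 5727.36987
m₂² = 1565.15507
g_2 = m₄/m₂² − 3 = 3.65930 − 3 ≈ 0.659

0.659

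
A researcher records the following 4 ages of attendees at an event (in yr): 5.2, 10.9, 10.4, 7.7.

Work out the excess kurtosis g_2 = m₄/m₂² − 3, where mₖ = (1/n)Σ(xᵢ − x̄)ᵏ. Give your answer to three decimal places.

x̄ = 8.5500
Σ(xᵢ − x̄)² = 20.8900 ⇒ m₂ = 5.22250
Σ(xᵢ − x̄)⁴ = 168.6780 ⇒ m₄ = 42.16951
m₂² = 27.27451
g_2 = m₄/m₂² − 3 = 1.54611 − 3 ≈ -1.454

-1.454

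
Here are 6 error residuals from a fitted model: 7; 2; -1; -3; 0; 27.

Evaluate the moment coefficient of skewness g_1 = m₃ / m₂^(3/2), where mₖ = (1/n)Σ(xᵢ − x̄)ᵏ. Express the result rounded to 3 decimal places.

x̄ = (7 + 2 - 1 - 3 + 0 + 27) / 6 = 5.3333
deviations (xᵢ − x̄): 1.6667, -3.3333, -6.3333, -8.3333, -5.3333, 21.6667
Σ(xᵢ − x̄)² = 621.3333 ⇒ m₂ = 621.3333/6 = 103.55556
Σ(xᵢ − x̄)³ = 9154.4444 ⇒ m₃ = 9154.4444/6 = 1525.74074
m₂^(3/2) = 103.55556^(1.5) = 1053.80463
g_1 = m₃ / m₂^(3/2) = 1525.74074 / 1053.80463 ≈ 1.448

1.448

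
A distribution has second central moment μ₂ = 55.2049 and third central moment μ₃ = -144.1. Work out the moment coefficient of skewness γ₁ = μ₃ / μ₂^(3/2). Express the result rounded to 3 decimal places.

σ = √μ₂ = √55.2049 = 7.43000
σ³ = μ₂^(3/2) = 410.17241
γ₁ = μ₃/σ³ = -144.1 / 410.17241 ≈ -0.351

-0.351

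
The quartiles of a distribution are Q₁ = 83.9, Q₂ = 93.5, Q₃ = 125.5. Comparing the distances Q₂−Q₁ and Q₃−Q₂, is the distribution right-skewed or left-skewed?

right-skewed

Q₂ − Q₁ = 9.6;  Q₃ − Q₂ = 32.0
Q₃ − Q₂ > Q₂ − Q₁ ⇒ the upper half is more spread out ⇒ right-skewed.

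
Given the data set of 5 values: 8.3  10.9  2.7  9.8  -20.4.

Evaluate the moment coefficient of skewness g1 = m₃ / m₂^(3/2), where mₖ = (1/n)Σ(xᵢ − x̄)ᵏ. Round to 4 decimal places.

x̄ = (8.3 + 10.9 + 2.7 + 9.8 - 20.4) / 5 = 2.2600
deviations (xᵢ − x̄): 6.0400, 8.6400, 0.4400, 7.5400, -22.6600
Σ(xᵢ − x̄)² = 681.6520 ⇒ m₂ = 681.6520/5 = 136.33040
Σ(xᵢ − x̄)³ = -10341.2894 ⇒ m₃ = -10341.2894/5 = -2068.25789
m₂^(3/2) = 136.33040^(1.5) = 1591.80206
g1 = m₃ / m₂^(3/2) = -2068.25789 / 1591.80206 ≈ -1.2993

-1.2993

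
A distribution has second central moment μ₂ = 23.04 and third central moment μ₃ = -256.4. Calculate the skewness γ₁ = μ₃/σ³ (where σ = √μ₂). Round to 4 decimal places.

-2.3184

σ = √μ₂ = √23.04 = 4.80000
σ³ = μ₂^(3/2) = 110.59200
γ₁ = μ₃/σ³ = -256.4 / 110.59200 ≈ -2.3184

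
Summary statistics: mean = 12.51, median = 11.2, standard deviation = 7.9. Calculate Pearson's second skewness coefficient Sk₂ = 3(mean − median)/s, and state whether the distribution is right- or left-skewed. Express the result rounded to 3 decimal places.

Sk₂ = 3(12.51 − 11.2) / 7.9 = 3 × 1.3100 / 7.9
    = 3.9300 / 7.9 ≈ 0.497
Sk₂ > 0 ⇒ mean > median ⇒ right-skewed (positive skew).

0.497, right-skewed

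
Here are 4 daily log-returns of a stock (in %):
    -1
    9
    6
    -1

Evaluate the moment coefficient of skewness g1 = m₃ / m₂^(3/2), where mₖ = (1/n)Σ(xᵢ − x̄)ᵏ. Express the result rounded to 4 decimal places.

x̄ = (-1 + 9 + 6 - 1) / 4 = 3.2500
deviations (xᵢ − x̄): -4.2500, 5.7500, 2.7500, -4.2500
Σ(xᵢ − x̄)² = 76.7500 ⇒ m₂ = 76.7500/4 = 19.18750
Σ(xᵢ − x̄)³ = 57.3750 ⇒ m₃ = 57.3750/4 = 14.34375
m₂^(3/2) = 19.18750^(1.5) = 84.04804
g1 = m₃ / m₂^(3/2) = 14.34375 / 84.04804 ≈ 0.1707

0.1707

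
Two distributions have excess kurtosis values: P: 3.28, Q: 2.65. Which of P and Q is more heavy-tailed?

Higher excess kurtosis ⇒ heavier tails relative to the normal distribution.
3.28 vs 2.65: the larger is 3.28, so P has heavier tails.

P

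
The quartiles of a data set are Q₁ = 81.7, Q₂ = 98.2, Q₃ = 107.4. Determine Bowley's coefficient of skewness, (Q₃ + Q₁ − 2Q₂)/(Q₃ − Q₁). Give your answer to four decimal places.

numerator: Q₃ + Q₁ − 2Q₂ = 107.4 + 81.7 − 2×98.2 = -7.3000
denominator: Q₃ − Q₁ = 107.4 − 81.7 = 25.7000
Bowley skewness = -7.3000 / 25.7000 ≈ -0.2840

-0.2840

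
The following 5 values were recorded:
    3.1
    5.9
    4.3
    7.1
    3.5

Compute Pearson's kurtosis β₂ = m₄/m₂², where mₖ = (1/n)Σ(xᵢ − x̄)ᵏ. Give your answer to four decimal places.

x̄ = 4.7800
Σ(xᵢ − x̄)² = 11.3280 ⇒ m₂ = 2.26560
Σ(xᵢ − x̄)⁴ = 41.2471 ⇒ m₄ = 8.24943
m₂² = 5.13294
β₂ = m₄/m₂² = 8.24943 / 5.13294 ≈ 1.6072

1.6072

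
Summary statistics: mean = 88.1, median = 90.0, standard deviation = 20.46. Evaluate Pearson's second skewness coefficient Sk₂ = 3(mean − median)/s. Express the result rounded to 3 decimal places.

Sk₂ = 3(88.1 − 90.0) / 20.46 = 3 × -1.9000 / 20.46
    = -5.7000 / 20.46 ≈ -0.279

-0.279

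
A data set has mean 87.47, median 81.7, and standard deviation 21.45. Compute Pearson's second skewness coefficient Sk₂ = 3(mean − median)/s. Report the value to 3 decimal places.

Sk₂ = 3(87.47 − 81.7) / 21.45 = 3 × 5.7700 / 21.45
    = 17.3100 / 21.45 ≈ 0.807

0.807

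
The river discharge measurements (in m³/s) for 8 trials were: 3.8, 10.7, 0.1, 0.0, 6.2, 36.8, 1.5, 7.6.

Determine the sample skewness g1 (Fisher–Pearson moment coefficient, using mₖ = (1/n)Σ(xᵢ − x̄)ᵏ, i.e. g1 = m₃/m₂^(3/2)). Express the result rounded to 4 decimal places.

x̄ = (3.8 + 10.7 + 0.1 + 0.0 + 6.2 + 36.8 + 1.5 + 7.6) / 8 = 8.3375
deviations (xᵢ − x̄): -4.5375, 2.3625, -8.2375, -8.3375, -2.1375, 28.4625, -6.8375, -0.7375
Σ(xᵢ − x̄)² = 1025.5188 ⇒ m₂ = 1025.5188/8 = 128.18984
Σ(xᵢ − x̄)³ = 21509.2617 ⇒ m₃ = 21509.2617/8 = 2688.65771
m₂^(3/2) = 128.18984^(1.5) = 1451.37764
g1 = m₃ / m₂^(3/2) = 2688.65771 / 1451.37764 ≈ 1.8525

1.8525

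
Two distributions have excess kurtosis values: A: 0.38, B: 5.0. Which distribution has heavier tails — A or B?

B

Higher excess kurtosis ⇒ heavier tails relative to the normal distribution.
0.38 vs 5.0: the larger is 5.0, so B has heavier tails.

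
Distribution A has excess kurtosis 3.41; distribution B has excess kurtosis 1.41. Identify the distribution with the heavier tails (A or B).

A

Higher excess kurtosis ⇒ heavier tails relative to the normal distribution.
3.41 vs 1.41: the larger is 3.41, so A has heavier tails.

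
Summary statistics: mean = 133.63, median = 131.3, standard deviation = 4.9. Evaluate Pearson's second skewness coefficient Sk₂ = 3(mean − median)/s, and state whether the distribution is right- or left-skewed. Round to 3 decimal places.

Sk₂ = 3(133.63 − 131.3) / 4.9 = 3 × 2.3300 / 4.9
    = 6.9900 / 4.9 ≈ 1.427
Sk₂ > 0 ⇒ mean > median ⇒ right-skewed (positive skew).

1.427, right-skewed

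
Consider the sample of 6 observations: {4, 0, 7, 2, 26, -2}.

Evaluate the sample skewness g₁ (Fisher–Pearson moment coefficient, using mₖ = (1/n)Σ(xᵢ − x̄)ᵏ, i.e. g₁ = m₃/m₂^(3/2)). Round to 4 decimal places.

x̄ = (4 + 0 + 7 + 2 + 26 - 2) / 6 = 6.1667
deviations (xᵢ − x̄): -2.1667, -6.1667, 0.8333, -4.1667, 19.8333, -8.1667
Σ(xᵢ − x̄)² = 520.8333 ⇒ m₂ = 520.8333/6 = 86.80556
Σ(xᵢ − x̄)³ = 6940.5556 ⇒ m₃ = 6940.5556/6 = 1156.75926
m₂^(3/2) = 86.80556^(1.5) = 808.76301
g₁ = m₃ / m₂^(3/2) = 1156.75926 / 808.76301 ≈ 1.4303

1.4303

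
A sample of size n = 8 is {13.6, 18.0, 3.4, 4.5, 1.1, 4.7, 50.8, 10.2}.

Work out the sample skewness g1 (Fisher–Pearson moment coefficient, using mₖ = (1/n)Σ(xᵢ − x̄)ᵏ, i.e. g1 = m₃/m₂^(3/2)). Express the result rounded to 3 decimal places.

1.753

x̄ = (13.6 + 18.0 + 3.4 + 4.5 + 1.1 + 4.7 + 50.8 + 10.2) / 8 = 13.2875
deviations (xᵢ − x̄): 0.3125, 4.7125, -9.8875, -8.7875, -12.1875, -8.5875, 37.5125, -3.0875
Σ(xᵢ − x̄)² = 1836.2887 ⇒ m₂ = 1836.2887/8 = 229.53609
Σ(xᵢ − x̄)³ = 48773.6198 ⇒ m₃ = 48773.6198/8 = 6096.70248
m₂^(3/2) = 229.53609^(1.5) = 3477.57480
g1 = m₃ / m₂^(3/2) = 6096.70248 / 3477.57480 ≈ 1.753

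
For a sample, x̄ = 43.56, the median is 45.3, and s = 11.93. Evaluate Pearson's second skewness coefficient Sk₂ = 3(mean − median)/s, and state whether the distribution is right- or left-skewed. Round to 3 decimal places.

Sk₂ = 3(43.56 − 45.3) / 11.93 = 3 × -1.7400 / 11.93
    = -5.2200 / 11.93 ≈ -0.438
Sk₂ < 0 ⇒ mean < median ⇒ left-skewed (negative skew).

-0.438, left-skewed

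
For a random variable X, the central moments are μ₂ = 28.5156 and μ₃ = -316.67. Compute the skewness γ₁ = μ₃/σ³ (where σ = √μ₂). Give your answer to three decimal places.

-2.080

σ = √μ₂ = √28.5156 = 5.34000
σ³ = μ₂^(3/2) = 152.27330
γ₁ = μ₃/σ³ = -316.67 / 152.27330 ≈ -2.080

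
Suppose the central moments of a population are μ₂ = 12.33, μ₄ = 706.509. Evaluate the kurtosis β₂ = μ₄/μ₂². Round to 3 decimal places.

μ₂² = 12.33² = 152.02890
μ₄/μ₂² = 706.509 / 152.02890 = 4.64720
β₂ ≈ 4.647

4.647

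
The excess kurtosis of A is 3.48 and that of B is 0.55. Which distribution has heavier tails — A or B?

Higher excess kurtosis ⇒ heavier tails relative to the normal distribution.
3.48 vs 0.55: the larger is 3.48, so A has heavier tails.

A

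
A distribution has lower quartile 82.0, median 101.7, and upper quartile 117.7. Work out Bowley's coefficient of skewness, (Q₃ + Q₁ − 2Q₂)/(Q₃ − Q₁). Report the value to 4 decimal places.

-0.1036

numerator: Q₃ + Q₁ − 2Q₂ = 117.7 + 82.0 − 2×101.7 = -3.7000
denominator: Q₃ − Q₁ = 117.7 − 82.0 = 35.7000
Bowley skewness = -3.7000 / 35.7000 ≈ -0.1036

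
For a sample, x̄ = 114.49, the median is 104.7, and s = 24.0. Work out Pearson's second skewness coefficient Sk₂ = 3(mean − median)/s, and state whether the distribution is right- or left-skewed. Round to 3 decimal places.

1.224, right-skewed

Sk₂ = 3(114.49 − 104.7) / 24.0 = 3 × 9.7900 / 24.0
    = 29.3700 / 24.0 ≈ 1.224
Sk₂ > 0 ⇒ mean > median ⇒ right-skewed (positive skew).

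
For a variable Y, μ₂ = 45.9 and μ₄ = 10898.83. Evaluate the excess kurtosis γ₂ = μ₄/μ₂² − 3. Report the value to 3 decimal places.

2.173

μ₂² = 45.9² = 2106.81000
μ₄/μ₂² = 10898.83 / 2106.81000 = 5.17314
γ₂ = 5.17314 − 3 ≈ 2.173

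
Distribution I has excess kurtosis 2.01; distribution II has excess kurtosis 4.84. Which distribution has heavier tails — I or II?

Higher excess kurtosis ⇒ heavier tails relative to the normal distribution.
2.01 vs 4.84: the larger is 4.84, so II has heavier tails.

II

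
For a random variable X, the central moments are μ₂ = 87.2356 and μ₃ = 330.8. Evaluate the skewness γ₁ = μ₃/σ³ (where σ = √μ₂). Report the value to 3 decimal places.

0.406

σ = √μ₂ = √87.2356 = 9.34000
σ³ = μ₂^(3/2) = 814.78050
γ₁ = μ₃/σ³ = 330.8 / 814.78050 ≈ 0.406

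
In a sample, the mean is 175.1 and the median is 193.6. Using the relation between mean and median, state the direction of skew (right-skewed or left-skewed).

mean − median = 175.1 − 193.6 = -18.5
mean < median ⇒ the longer tail is on the left ⇒ left-skewed (negatively skewed).

left-skewed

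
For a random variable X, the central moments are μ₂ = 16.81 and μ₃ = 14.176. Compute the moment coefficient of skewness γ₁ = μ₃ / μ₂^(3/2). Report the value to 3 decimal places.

σ = √μ₂ = √16.81 = 4.10000
σ³ = μ₂^(3/2) = 68.92100
γ₁ = μ₃/σ³ = 14.176 / 68.92100 ≈ 0.206

0.206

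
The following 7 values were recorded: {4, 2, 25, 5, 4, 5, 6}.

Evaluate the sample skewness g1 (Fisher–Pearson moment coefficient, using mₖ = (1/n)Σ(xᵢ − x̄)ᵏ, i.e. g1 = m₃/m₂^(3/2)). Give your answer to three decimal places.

1.933

x̄ = (4 + 2 + 25 + 5 + 4 + 5 + 6) / 7 = 7.2857
deviations (xᵢ − x̄): -3.2857, -5.2857, 17.7143, -2.2857, -3.2857, -2.2857, -1.2857
Σ(xᵢ − x̄)² = 375.4286 ⇒ m₂ = 375.4286/7 = 53.63265
Σ(xᵢ − x̄)³ = 5314.0408 ⇒ m₃ = 5314.0408/7 = 759.14869
m₂^(3/2) = 53.63265^(1.5) = 392.77508
g1 = m₃ / m₂^(3/2) = 759.14869 / 392.77508 ≈ 1.933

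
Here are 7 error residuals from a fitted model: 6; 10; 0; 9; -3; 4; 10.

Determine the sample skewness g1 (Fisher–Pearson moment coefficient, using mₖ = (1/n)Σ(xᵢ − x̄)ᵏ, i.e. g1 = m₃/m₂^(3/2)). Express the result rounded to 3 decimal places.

-0.526

x̄ = (6 + 10 + 0 + 9 - 3 + 4 + 10) / 7 = 5.1429
deviations (xᵢ − x̄): 0.8571, 4.8571, -5.1429, 3.8571, -8.1429, -1.1429, 4.8571
Σ(xᵢ − x̄)² = 156.8571 ⇒ m₂ = 156.8571/7 = 22.40816
Σ(xᵢ − x̄)³ = -390.2449 ⇒ m₃ = -390.2449/7 = -55.74927
m₂^(3/2) = 22.40816^(1.5) = 106.07411
g1 = m₃ / m₂^(3/2) = -55.74927 / 106.07411 ≈ -0.526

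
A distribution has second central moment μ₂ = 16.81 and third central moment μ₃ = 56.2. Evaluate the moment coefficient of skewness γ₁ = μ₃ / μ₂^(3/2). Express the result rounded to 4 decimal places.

σ = √μ₂ = √16.81 = 4.10000
σ³ = μ₂^(3/2) = 68.92100
γ₁ = μ₃/σ³ = 56.2 / 68.92100 ≈ 0.8154

0.8154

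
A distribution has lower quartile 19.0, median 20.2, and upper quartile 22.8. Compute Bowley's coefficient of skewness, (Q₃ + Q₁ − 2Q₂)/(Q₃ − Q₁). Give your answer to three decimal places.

numerator: Q₃ + Q₁ − 2Q₂ = 22.8 + 19.0 − 2×20.2 = 1.4000
denominator: Q₃ − Q₁ = 22.8 − 19.0 = 3.8000
Bowley skewness = 1.4000 / 3.8000 ≈ 0.368

0.368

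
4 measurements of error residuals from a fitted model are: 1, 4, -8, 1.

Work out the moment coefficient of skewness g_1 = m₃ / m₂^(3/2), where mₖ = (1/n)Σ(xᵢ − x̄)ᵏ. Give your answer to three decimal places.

-0.889

x̄ = (1 + 4 - 8 + 1) / 4 = -0.5000
deviations (xᵢ − x̄): 1.5000, 4.5000, -7.5000, 1.5000
Σ(xᵢ − x̄)² = 81.0000 ⇒ m₂ = 81.0000/4 = 20.25000
Σ(xᵢ − x̄)³ = -324.0000 ⇒ m₃ = -324.0000/4 = -81.00000
m₂^(3/2) = 20.25000^(1.5) = 91.12500
g_1 = m₃ / m₂^(3/2) = -81.00000 / 91.12500 ≈ -0.889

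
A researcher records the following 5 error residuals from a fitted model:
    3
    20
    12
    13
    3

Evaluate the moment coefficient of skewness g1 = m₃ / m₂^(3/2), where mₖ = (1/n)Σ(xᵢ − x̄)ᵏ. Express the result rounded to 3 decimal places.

x̄ = (3 + 20 + 12 + 13 + 3) / 5 = 10.2000
deviations (xᵢ − x̄): -7.2000, 9.8000, 1.8000, 2.8000, -7.2000
Σ(xᵢ − x̄)² = 210.8000 ⇒ m₂ = 210.8000/5 = 42.16000
Σ(xᵢ − x̄)³ = 222.4800 ⇒ m₃ = 222.4800/5 = 44.49600
m₂^(3/2) = 42.16000^(1.5) = 273.74797
g1 = m₃ / m₂^(3/2) = 44.49600 / 273.74797 ≈ 0.163

0.163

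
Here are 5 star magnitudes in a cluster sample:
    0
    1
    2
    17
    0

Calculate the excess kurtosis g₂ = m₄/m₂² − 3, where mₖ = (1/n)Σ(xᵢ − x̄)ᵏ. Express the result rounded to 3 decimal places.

0.185

x̄ = 4.0000
Σ(xᵢ − x̄)² = 214.0000 ⇒ m₂ = 42.80000
Σ(xᵢ − x̄)⁴ = 29170.0000 ⇒ m₄ = 5834.00000
m₂² = 1831.84000
g₂ = m₄/m₂² − 3 = 3.18478 − 3 ≈ 0.185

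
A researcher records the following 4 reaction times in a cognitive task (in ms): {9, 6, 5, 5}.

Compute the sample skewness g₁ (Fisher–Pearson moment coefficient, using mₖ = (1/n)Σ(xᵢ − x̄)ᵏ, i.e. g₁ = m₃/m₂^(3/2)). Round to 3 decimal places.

x̄ = (9 + 6 + 5 + 5) / 4 = 6.2500
deviations (xᵢ − x̄): 2.7500, -0.2500, -1.2500, -1.2500
Σ(xᵢ − x̄)² = 10.7500 ⇒ m₂ = 10.7500/4 = 2.68750
Σ(xᵢ − x̄)³ = 16.8750 ⇒ m₃ = 16.8750/4 = 4.21875
m₂^(3/2) = 2.68750^(1.5) = 4.40578
g₁ = m₃ / m₂^(3/2) = 4.21875 / 4.40578 ≈ 0.958

0.958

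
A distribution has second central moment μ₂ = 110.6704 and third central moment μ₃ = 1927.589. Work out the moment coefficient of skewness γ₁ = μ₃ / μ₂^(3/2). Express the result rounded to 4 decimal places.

σ = √μ₂ = √110.6704 = 10.52000
σ³ = μ₂^(3/2) = 1164.25261
γ₁ = μ₃/σ³ = 1927.589 / 1164.25261 ≈ 1.6556

1.6556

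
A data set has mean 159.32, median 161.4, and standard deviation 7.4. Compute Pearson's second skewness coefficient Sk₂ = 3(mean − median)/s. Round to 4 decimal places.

Sk₂ = 3(159.32 − 161.4) / 7.4 = 3 × -2.0800 / 7.4
    = -6.2400 / 7.4 ≈ -0.8432

-0.8432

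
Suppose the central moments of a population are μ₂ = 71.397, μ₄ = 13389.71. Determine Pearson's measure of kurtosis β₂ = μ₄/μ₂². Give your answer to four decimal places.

2.6267

μ₂² = 71.397² = 5097.53161
μ₄/μ₂² = 13389.71 / 5097.53161 = 2.62670
β₂ ≈ 2.6267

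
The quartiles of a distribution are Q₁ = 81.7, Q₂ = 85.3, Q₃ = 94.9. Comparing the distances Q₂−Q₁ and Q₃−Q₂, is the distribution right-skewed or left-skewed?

right-skewed

Q₂ − Q₁ = 3.6;  Q₃ − Q₂ = 9.6
Q₃ − Q₂ > Q₂ − Q₁ ⇒ the upper half is more spread out ⇒ right-skewed.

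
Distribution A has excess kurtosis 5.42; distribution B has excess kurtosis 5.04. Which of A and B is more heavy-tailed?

Higher excess kurtosis ⇒ heavier tails relative to the normal distribution.
5.42 vs 5.04: the larger is 5.42, so A has heavier tails.

A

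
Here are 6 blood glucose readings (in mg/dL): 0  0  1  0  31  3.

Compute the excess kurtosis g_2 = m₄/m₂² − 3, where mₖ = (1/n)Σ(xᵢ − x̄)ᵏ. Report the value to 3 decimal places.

1.135

x̄ = 5.8333
Σ(xᵢ − x̄)² = 766.8333 ⇒ m₂ = 127.80556
Σ(xᵢ − x̄)⁴ = 405230.1528 ⇒ m₄ = 67538.35880
m₂² = 16334.26003
g_2 = m₄/m₂² − 3 = 4.13477 − 3 ≈ 1.135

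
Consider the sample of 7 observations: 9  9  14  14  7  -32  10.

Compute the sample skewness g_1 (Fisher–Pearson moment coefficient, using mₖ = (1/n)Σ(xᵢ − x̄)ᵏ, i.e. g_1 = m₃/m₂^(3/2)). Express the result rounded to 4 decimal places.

x̄ = (9 + 9 + 14 + 14 + 7 - 32 + 10) / 7 = 4.4286
deviations (xᵢ − x̄): 4.5714, 4.5714, 9.5714, 9.5714, 2.5714, -36.4286, 5.5714
Σ(xᵢ − x̄)² = 1589.7143 ⇒ m₂ = 1589.7143/7 = 227.10204
Σ(xᵢ − x̄)³ = -46207.4694 ⇒ m₃ = -46207.4694/7 = -6601.06706
m₂^(3/2) = 227.10204^(1.5) = 3422.40621
g_1 = m₃ / m₂^(3/2) = -6601.06706 / 3422.40621 ≈ -1.9288

-1.9288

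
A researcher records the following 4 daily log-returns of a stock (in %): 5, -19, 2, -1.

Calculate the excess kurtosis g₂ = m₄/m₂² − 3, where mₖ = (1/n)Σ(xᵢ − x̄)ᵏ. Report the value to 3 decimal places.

x̄ = -3.2500
Σ(xᵢ − x̄)² = 348.7500 ⇒ m₂ = 87.18750
Σ(xᵢ − x̄)⁴ = 66952.8281 ⇒ m₄ = 16738.20703
m₂² = 7601.66016
g₂ = m₄/m₂² − 3 = 2.20191 − 3 ≈ -0.798

-0.798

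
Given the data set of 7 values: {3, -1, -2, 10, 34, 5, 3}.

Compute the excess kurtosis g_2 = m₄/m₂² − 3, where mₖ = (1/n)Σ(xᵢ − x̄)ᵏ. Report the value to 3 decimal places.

1.258

x̄ = 7.4286
Σ(xᵢ − x̄)² = 917.7143 ⇒ m₂ = 131.10204
Σ(xᵢ − x̄)⁴ = 512291.0671 ⇒ m₄ = 73184.43815
m₂² = 17187.74511
g_2 = m₄/m₂² − 3 = 4.25794 − 3 ≈ 1.258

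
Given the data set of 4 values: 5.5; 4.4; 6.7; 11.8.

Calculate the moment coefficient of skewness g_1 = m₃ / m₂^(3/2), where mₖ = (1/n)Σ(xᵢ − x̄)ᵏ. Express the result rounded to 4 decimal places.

0.8795

x̄ = (5.5 + 4.4 + 6.7 + 11.8) / 4 = 7.1000
deviations (xᵢ − x̄): -1.6000, -2.7000, -0.4000, 4.7000
Σ(xᵢ − x̄)² = 32.1000 ⇒ m₂ = 32.1000/4 = 8.02500
Σ(xᵢ − x̄)³ = 79.9800 ⇒ m₃ = 79.9800/4 = 19.99500
m₂^(3/2) = 8.02500^(1.5) = 22.73357
g_1 = m₃ / m₂^(3/2) = 19.99500 / 22.73357 ≈ 0.8795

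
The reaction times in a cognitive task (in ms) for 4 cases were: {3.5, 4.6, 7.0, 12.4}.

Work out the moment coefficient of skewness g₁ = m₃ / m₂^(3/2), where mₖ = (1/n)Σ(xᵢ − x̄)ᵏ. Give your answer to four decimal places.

0.7326

x̄ = (3.5 + 4.6 + 7.0 + 12.4) / 4 = 6.8750
deviations (xᵢ − x̄): -3.3750, -2.2750, 0.1250, 5.5250
Σ(xᵢ − x̄)² = 47.1075 ⇒ m₂ = 47.1075/4 = 11.77688
Σ(xᵢ − x̄)³ = 118.4381 ⇒ m₃ = 118.4381/4 = 29.60953
m₂^(3/2) = 11.77688^(1.5) = 40.41523
g₁ = m₃ / m₂^(3/2) = 29.60953 / 40.41523 ≈ 0.7326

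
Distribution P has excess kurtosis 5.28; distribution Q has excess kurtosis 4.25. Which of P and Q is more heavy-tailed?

P

Higher excess kurtosis ⇒ heavier tails relative to the normal distribution.
5.28 vs 4.25: the larger is 5.28, so P has heavier tails.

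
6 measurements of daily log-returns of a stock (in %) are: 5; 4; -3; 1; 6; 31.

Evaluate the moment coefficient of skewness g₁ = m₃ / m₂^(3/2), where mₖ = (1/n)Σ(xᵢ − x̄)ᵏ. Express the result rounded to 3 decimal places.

x̄ = (5 + 4 - 3 + 1 + 6 + 31) / 6 = 7.3333
deviations (xᵢ − x̄): -2.3333, -3.3333, -10.3333, -6.3333, -1.3333, 23.6667
Σ(xᵢ − x̄)² = 725.3333 ⇒ m₂ = 725.3333/6 = 120.88889
Σ(xᵢ − x̄)³ = 11846.4444 ⇒ m₃ = 11846.4444/6 = 1974.40741
m₂^(3/2) = 120.88889^(1.5) = 1329.16709
g₁ = m₃ / m₂^(3/2) = 1974.40741 / 1329.16709 ≈ 1.485

1.485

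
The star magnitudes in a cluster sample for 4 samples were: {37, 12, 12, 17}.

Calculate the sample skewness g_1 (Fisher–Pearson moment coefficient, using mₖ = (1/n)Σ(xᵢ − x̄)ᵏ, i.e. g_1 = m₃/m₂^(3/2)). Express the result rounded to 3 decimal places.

x̄ = (37 + 12 + 12 + 17) / 4 = 19.5000
deviations (xᵢ − x̄): 17.5000, -7.5000, -7.5000, -2.5000
Σ(xᵢ − x̄)² = 425.0000 ⇒ m₂ = 425.0000/4 = 106.25000
Σ(xᵢ − x̄)³ = 4500.0000 ⇒ m₃ = 4500.0000/4 = 1125.00000
m₂^(3/2) = 106.25000^(1.5) = 1095.19993
g_1 = m₃ / m₂^(3/2) = 1125.00000 / 1095.19993 ≈ 1.027

1.027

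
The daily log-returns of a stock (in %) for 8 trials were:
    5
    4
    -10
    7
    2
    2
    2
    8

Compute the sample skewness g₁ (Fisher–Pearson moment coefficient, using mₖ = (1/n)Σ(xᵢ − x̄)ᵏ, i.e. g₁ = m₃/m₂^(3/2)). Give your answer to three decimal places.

-1.494

x̄ = (5 + 4 - 10 + 7 + 2 + 2 + 2 + 8) / 8 = 2.5000
deviations (xᵢ − x̄): 2.5000, 1.5000, -12.5000, 4.5000, -0.5000, -0.5000, -0.5000, 5.5000
Σ(xᵢ − x̄)² = 216.0000 ⇒ m₂ = 216.0000/8 = 27.00000
Σ(xᵢ − x̄)³ = -1677.0000 ⇒ m₃ = -1677.0000/8 = -209.62500
m₂^(3/2) = 27.00000^(1.5) = 140.29612
g₁ = m₃ / m₂^(3/2) = -209.62500 / 140.29612 ≈ -1.494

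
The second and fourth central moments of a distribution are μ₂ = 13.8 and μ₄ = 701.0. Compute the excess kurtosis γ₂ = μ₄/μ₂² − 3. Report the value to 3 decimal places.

0.681

μ₂² = 13.8² = 190.44000
μ₄/μ₂² = 701.0 / 190.44000 = 3.68095
γ₂ = 3.68095 − 3 ≈ 0.681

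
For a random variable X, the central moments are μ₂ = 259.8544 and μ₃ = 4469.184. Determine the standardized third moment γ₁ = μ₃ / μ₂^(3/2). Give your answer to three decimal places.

1.067

σ = √μ₂ = √259.8544 = 16.12000
σ³ = μ₂^(3/2) = 4188.85293
γ₁ = μ₃/σ³ = 4469.184 / 4188.85293 ≈ 1.067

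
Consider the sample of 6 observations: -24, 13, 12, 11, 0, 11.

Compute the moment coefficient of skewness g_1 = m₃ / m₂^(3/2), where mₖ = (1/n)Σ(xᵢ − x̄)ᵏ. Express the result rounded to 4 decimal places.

-1.4233

x̄ = (-24 + 13 + 12 + 11 + 0 + 11) / 6 = 3.8333
deviations (xᵢ − x̄): -27.8333, 9.1667, 8.1667, 7.1667, -3.8333, 7.1667
Σ(xᵢ − x̄)² = 1042.8333 ⇒ m₂ = 1042.8333/6 = 173.80556
Σ(xᵢ − x̄)³ = -19567.5556 ⇒ m₃ = -19567.5556/6 = -3261.25926
m₂^(3/2) = 173.80556^(1.5) = 2291.37136
g_1 = m₃ / m₂^(3/2) = -3261.25926 / 2291.37136 ≈ -1.4233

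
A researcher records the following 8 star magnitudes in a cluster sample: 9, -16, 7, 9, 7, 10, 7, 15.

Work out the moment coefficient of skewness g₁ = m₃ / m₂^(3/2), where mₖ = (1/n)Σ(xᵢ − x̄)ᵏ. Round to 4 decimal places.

-1.8762

x̄ = (9 - 16 + 7 + 9 + 7 + 10 + 7 + 15) / 8 = 6.0000
deviations (xᵢ − x̄): 3.0000, -22.0000, 1.0000, 3.0000, 1.0000, 4.0000, 1.0000, 9.0000
Σ(xᵢ − x̄)² = 602.0000 ⇒ m₂ = 602.0000/8 = 75.25000
Σ(xᵢ − x̄)³ = -9798.0000 ⇒ m₃ = -9798.0000/8 = -1224.75000
m₂^(3/2) = 75.25000^(1.5) = 652.76935
g₁ = m₃ / m₂^(3/2) = -1224.75000 / 652.76935 ≈ -1.8762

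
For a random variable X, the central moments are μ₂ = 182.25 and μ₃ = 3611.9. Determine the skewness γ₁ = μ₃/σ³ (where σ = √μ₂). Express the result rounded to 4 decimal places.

1.4680

σ = √μ₂ = √182.25 = 13.50000
σ³ = μ₂^(3/2) = 2460.37500
γ₁ = μ₃/σ³ = 3611.9 / 2460.37500 ≈ 1.4680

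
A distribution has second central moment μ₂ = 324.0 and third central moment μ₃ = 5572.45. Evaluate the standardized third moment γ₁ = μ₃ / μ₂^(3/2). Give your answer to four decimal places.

σ = √μ₂ = √324.0 = 18.00000
σ³ = μ₂^(3/2) = 5832.00000
γ₁ = μ₃/σ³ = 5572.45 / 5832.00000 ≈ 0.9555

0.9555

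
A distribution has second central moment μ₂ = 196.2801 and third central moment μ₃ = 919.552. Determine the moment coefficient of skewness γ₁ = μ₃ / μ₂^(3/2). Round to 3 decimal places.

0.334

σ = √μ₂ = √196.2801 = 14.01000
σ³ = μ₂^(3/2) = 2749.88420
γ₁ = μ₃/σ³ = 919.552 / 2749.88420 ≈ 0.334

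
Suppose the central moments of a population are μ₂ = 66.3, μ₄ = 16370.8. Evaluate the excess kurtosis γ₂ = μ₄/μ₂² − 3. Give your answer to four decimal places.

0.7243

μ₂² = 66.3² = 4395.69000
μ₄/μ₂² = 16370.8 / 4395.69000 = 3.72428
γ₂ = 3.72428 − 3 ≈ 0.7243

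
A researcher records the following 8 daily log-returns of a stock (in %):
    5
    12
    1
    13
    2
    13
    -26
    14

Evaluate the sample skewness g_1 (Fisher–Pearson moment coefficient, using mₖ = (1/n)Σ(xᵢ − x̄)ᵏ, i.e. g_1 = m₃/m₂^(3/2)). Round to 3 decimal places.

-1.620

x̄ = (5 + 12 + 1 + 13 + 2 + 13 - 26 + 14) / 8 = 4.2500
deviations (xᵢ − x̄): 0.7500, 7.7500, -3.2500, 8.7500, -2.2500, 8.7500, -30.2500, 9.7500
Σ(xᵢ − x̄)² = 1239.5000 ⇒ m₂ = 1239.5000/8 = 154.93750
Σ(xᵢ − x̄)³ = -24993.7500 ⇒ m₃ = -24993.7500/8 = -3124.21875
m₂^(3/2) = 154.93750^(1.5) = 1928.56738
g_1 = m₃ / m₂^(3/2) = -3124.21875 / 1928.56738 ≈ -1.620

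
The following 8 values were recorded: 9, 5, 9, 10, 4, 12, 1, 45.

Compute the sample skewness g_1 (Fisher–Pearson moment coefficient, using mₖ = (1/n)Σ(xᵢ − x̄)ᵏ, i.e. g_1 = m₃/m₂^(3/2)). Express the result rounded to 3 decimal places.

x̄ = (9 + 5 + 9 + 10 + 4 + 12 + 1 + 45) / 8 = 11.8750
deviations (xᵢ − x̄): -2.8750, -6.8750, -2.8750, -1.8750, -7.8750, 0.1250, -10.8750, 33.1250
Σ(xᵢ − x̄)² = 1344.8750 ⇒ m₂ = 1344.8750/8 = 168.10938
Σ(xᵢ − x̄)³ = 34193.3438 ⇒ m₃ = 34193.3438/8 = 4274.16797
m₂^(3/2) = 168.10938^(1.5) = 2179.65571
g_1 = m₃ / m₂^(3/2) = 4274.16797 / 2179.65571 ≈ 1.961

1.961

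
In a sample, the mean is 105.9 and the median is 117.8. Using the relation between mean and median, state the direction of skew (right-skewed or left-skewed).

mean − median = 105.9 − 117.8 = -11.9
mean < median ⇒ the longer tail is on the left ⇒ left-skewed (negatively skewed).

left-skewed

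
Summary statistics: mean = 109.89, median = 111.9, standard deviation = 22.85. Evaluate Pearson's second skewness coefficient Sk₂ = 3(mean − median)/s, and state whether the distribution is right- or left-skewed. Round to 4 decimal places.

Sk₂ = 3(109.89 − 111.9) / 22.85 = 3 × -2.0100 / 22.85
    = -6.0300 / 22.85 ≈ -0.2639
Sk₂ < 0 ⇒ mean < median ⇒ left-skewed (negative skew).

-0.2639, left-skewed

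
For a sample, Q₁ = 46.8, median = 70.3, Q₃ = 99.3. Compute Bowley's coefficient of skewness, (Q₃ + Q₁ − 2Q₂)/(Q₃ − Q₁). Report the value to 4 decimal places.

0.1048

numerator: Q₃ + Q₁ − 2Q₂ = 99.3 + 46.8 − 2×70.3 = 5.5000
denominator: Q₃ − Q₁ = 99.3 − 46.8 = 52.5000
Bowley skewness = 5.5000 / 52.5000 ≈ 0.1048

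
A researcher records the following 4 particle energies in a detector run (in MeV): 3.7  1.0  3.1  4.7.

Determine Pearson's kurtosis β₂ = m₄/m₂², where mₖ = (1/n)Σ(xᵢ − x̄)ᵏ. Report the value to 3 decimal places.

1.986

x̄ = 3.1250
Σ(xᵢ − x̄)² = 7.3275 ⇒ m₂ = 1.83188
Σ(xᵢ − x̄)⁴ = 26.6537 ⇒ m₄ = 6.66342
m₂² = 3.35577
β₂ = m₄/m₂² = 6.66342 / 3.35577 ≈ 1.986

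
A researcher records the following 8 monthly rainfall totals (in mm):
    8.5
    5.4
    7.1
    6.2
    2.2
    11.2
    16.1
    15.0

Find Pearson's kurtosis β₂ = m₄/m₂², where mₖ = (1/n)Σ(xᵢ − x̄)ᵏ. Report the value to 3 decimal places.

x̄ = 8.9625
Σ(xᵢ − x̄)² = 162.1388 ⇒ m₂ = 20.26734
Σ(xᵢ − x̄)⁴ = 6271.8014 ⇒ m₄ = 783.97518
m₂² = 410.76522
β₂ = m₄/m₂² = 783.97518 / 410.76522 ≈ 1.909

1.909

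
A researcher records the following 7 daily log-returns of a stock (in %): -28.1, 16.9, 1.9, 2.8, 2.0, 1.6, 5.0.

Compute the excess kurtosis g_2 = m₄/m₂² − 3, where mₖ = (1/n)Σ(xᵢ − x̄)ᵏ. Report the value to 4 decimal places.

1.0745

x̄ = 0.3000
Σ(xᵢ − x̄)² = 1117.6000 ⇒ m₂ = 159.65714
Σ(xᵢ − x̄)⁴ = 727017.1396 ⇒ m₄ = 103859.59137
m₂² = 25490.40327
g_2 = m₄/m₂² − 3 = 4.07446 − 3 ≈ 1.0745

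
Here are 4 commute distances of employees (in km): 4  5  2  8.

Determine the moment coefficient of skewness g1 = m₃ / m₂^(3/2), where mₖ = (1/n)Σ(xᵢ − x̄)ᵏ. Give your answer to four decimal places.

0.3233

x̄ = (4 + 5 + 2 + 8) / 4 = 4.7500
deviations (xᵢ − x̄): -0.7500, 0.2500, -2.7500, 3.2500
Σ(xᵢ − x̄)² = 18.7500 ⇒ m₂ = 18.7500/4 = 4.68750
Σ(xᵢ − x̄)³ = 13.1250 ⇒ m₃ = 13.1250/4 = 3.28125
m₂^(3/2) = 4.68750^(1.5) = 10.14874
g1 = m₃ / m₂^(3/2) = 3.28125 / 10.14874 ≈ 0.3233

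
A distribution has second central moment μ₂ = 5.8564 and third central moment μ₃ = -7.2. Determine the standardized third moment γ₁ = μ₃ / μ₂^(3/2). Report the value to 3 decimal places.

σ = √μ₂ = √5.8564 = 2.42000
σ³ = μ₂^(3/2) = 14.17249
γ₁ = μ₃/σ³ = -7.2 / 14.17249 ≈ -0.508

-0.508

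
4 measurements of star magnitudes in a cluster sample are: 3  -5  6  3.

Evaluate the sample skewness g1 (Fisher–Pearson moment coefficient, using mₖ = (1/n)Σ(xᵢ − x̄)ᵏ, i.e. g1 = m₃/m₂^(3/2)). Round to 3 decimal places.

-0.832

x̄ = (3 - 5 + 6 + 3) / 4 = 1.7500
deviations (xᵢ − x̄): 1.2500, -6.7500, 4.2500, 1.2500
Σ(xᵢ − x̄)² = 66.7500 ⇒ m₂ = 66.7500/4 = 16.68750
Σ(xᵢ − x̄)³ = -226.8750 ⇒ m₃ = -226.8750/4 = -56.71875
m₂^(3/2) = 16.68750^(1.5) = 68.16900
g1 = m₃ / m₂^(3/2) = -56.71875 / 68.16900 ≈ -0.832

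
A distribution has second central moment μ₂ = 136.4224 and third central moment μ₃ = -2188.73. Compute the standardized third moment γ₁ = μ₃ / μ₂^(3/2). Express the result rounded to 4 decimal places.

-1.3736

σ = √μ₂ = √136.4224 = 11.68000
σ³ = μ₂^(3/2) = 1593.41363
γ₁ = μ₃/σ³ = -2188.73 / 1593.41363 ≈ -1.3736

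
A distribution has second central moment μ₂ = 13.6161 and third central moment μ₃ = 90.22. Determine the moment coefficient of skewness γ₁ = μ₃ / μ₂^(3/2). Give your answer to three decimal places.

σ = √μ₂ = √13.6161 = 3.69000
σ³ = μ₂^(3/2) = 50.24341
γ₁ = μ₃/σ³ = 90.22 / 50.24341 ≈ 1.796

1.796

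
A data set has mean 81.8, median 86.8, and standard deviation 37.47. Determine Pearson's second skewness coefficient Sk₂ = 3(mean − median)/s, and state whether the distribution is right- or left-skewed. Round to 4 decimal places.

Sk₂ = 3(81.8 − 86.8) / 37.47 = 3 × -5.0000 / 37.47
    = -15.0000 / 37.47 ≈ -0.4003
Sk₂ < 0 ⇒ mean < median ⇒ left-skewed (negative skew).

-0.4003, left-skewed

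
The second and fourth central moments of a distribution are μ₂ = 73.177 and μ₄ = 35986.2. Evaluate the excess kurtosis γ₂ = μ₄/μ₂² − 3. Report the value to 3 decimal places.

3.720

μ₂² = 73.177² = 5354.87333
μ₄/μ₂² = 35986.2 / 5354.87333 = 6.72027
γ₂ = 6.72027 − 3 ≈ 3.720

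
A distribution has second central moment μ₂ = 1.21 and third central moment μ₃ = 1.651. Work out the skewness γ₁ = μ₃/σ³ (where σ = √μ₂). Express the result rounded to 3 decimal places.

1.240

σ = √μ₂ = √1.21 = 1.10000
σ³ = μ₂^(3/2) = 1.33100
γ₁ = μ₃/σ³ = 1.651 / 1.33100 ≈ 1.240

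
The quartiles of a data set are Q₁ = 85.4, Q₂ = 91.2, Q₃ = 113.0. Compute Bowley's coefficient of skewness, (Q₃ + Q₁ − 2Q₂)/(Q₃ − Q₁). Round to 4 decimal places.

0.5797

numerator: Q₃ + Q₁ − 2Q₂ = 113.0 + 85.4 − 2×91.2 = 16.0000
denominator: Q₃ − Q₁ = 113.0 − 85.4 = 27.6000
Bowley skewness = 16.0000 / 27.6000 ≈ 0.5797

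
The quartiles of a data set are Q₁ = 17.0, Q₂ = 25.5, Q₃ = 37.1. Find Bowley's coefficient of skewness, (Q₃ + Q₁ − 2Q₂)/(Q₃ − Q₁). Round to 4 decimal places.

0.1542

numerator: Q₃ + Q₁ − 2Q₂ = 37.1 + 17.0 − 2×25.5 = 3.1000
denominator: Q₃ − Q₁ = 37.1 − 17.0 = 20.1000
Bowley skewness = 3.1000 / 20.1000 ≈ 0.1542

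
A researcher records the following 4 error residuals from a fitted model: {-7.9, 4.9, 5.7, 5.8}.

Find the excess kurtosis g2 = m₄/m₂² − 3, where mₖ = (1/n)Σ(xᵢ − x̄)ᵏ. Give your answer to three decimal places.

x̄ = 2.1250
Σ(xᵢ − x̄)² = 134.4875 ⇒ m₂ = 33.62188
Σ(xᵢ − x̄)⁴ = 10505.4215 ⇒ m₄ = 2626.35538
m₂² = 1130.43048
g2 = m₄/m₂² − 3 = 2.32332 − 3 ≈ -0.677

-0.677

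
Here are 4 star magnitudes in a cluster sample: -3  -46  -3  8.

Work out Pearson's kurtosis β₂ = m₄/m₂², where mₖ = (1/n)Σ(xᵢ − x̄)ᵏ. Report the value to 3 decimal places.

x̄ = -11.0000
Σ(xᵢ − x̄)² = 1714.0000 ⇒ m₂ = 428.50000
Σ(xᵢ − x̄)⁴ = 1639138.0000 ⇒ m₄ = 409784.50000
m₂² = 183612.25000
β₂ = m₄/m₂² = 409784.50000 / 183612.25000 ≈ 2.232

2.232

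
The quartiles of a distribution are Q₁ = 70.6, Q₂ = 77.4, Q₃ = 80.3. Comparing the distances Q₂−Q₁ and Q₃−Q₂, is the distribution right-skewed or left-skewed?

left-skewed

Q₂ − Q₁ = 6.8;  Q₃ − Q₂ = 2.9
Q₂ − Q₁ > Q₃ − Q₂ ⇒ the lower half is more spread out ⇒ left-skewed.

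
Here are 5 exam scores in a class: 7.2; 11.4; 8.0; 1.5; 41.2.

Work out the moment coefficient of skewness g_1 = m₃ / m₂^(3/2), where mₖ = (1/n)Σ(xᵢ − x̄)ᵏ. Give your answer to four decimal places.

1.3046

x̄ = (7.2 + 11.4 + 8.0 + 1.5 + 41.2) / 5 = 13.8600
deviations (xᵢ − x̄): -6.6600, -2.4600, -5.8600, -12.3600, 27.3400
Σ(xᵢ − x̄)² = 984.9920 ⇒ m₂ = 984.9920/5 = 196.99840
Σ(xᵢ − x̄)³ = 18036.2254 ⇒ m₃ = 18036.2254/5 = 3607.24507
m₂^(3/2) = 196.99840^(1.5) = 2764.99308
g_1 = m₃ / m₂^(3/2) = 3607.24507 / 2764.99308 ≈ 1.3046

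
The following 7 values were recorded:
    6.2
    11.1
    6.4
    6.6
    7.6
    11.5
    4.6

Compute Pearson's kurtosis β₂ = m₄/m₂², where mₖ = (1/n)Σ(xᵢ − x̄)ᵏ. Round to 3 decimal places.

1.856

x̄ = 7.7143
Σ(xᵢ − x̄)² = 40.7686 ⇒ m₂ = 5.82408
Σ(xᵢ − x̄)⁴ = 440.6474 ⇒ m₄ = 62.94963
m₂² = 33.91993
β₂ = m₄/m₂² = 62.94963 / 33.91993 ≈ 1.856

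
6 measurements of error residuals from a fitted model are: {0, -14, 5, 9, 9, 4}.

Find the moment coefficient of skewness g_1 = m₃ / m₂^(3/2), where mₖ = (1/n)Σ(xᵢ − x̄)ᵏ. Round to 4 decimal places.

x̄ = (0 - 14 + 5 + 9 + 9 + 4) / 6 = 2.1667
deviations (xᵢ − x̄): -2.1667, -16.1667, 2.8333, 6.8333, 6.8333, 1.8333
Σ(xᵢ − x̄)² = 370.8333 ⇒ m₂ = 370.8333/6 = 61.80556
Σ(xᵢ − x̄)³ = -3568.4444 ⇒ m₃ = -3568.4444/6 = -594.74074
m₂^(3/2) = 61.80556^(1.5) = 485.89370
g_1 = m₃ / m₂^(3/2) = -594.74074 / 485.89370 ≈ -1.2240

-1.2240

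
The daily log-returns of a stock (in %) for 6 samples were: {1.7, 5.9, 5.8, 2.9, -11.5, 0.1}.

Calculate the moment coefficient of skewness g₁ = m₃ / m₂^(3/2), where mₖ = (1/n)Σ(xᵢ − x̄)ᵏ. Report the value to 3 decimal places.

-1.310

x̄ = (1.7 + 5.9 + 5.8 + 2.9 - 11.5 + 0.1) / 6 = 0.8167
deviations (xᵢ − x̄): 0.8833, 5.0833, 4.9833, 2.0833, -12.3167, -0.7167
Σ(xᵢ − x̄)² = 208.0083 ⇒ m₂ = 208.0083/6 = 34.66806
Σ(xᵢ − x̄)³ = -1603.9694 ⇒ m₃ = -1603.9694/6 = -267.32824
m₂^(3/2) = 34.66806^(1.5) = 204.12407
g₁ = m₃ / m₂^(3/2) = -267.32824 / 204.12407 ≈ -1.310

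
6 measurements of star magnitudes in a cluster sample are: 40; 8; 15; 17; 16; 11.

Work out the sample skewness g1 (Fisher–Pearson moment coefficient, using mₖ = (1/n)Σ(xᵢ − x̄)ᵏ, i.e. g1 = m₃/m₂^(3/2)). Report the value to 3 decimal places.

x̄ = (40 + 8 + 15 + 17 + 16 + 11) / 6 = 17.8333
deviations (xᵢ − x̄): 22.1667, -9.8333, -2.8333, -0.8333, -1.8333, -6.8333
Σ(xᵢ − x̄)² = 646.8333 ⇒ m₂ = 646.8333/6 = 107.80556
Σ(xᵢ − x̄)³ = 9592.4444 ⇒ m₃ = 9592.4444/6 = 1598.74074
m₂^(3/2) = 107.80556^(1.5) = 1119.33920
g1 = m₃ / m₂^(3/2) = 1598.74074 / 1119.33920 ≈ 1.428

1.428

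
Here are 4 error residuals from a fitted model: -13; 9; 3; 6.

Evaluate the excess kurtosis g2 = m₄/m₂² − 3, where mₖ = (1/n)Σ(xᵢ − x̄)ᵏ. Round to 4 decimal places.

-0.8238

x̄ = 1.2500
Σ(xᵢ − x̄)² = 288.7500 ⇒ m₂ = 72.18750
Σ(xᵢ − x̄)⁴ = 45360.3281 ⇒ m₄ = 11340.08203
m₂² = 5211.03516
g2 = m₄/m₂² − 3 = 2.17617 − 3 ≈ -0.8238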